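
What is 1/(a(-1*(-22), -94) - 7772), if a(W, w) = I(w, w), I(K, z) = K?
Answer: -1/7866 ≈ -0.00012713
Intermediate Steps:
a(W, w) = w
1/(a(-1*(-22), -94) - 7772) = 1/(-94 - 7772) = 1/(-7866) = -1/7866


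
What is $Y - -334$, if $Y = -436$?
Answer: $-102$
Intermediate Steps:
$Y - -334 = -436 - -334 = -436 + 334 = -102$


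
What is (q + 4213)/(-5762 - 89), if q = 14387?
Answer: -18600/5851 ≈ -3.1789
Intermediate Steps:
(q + 4213)/(-5762 - 89) = (14387 + 4213)/(-5762 - 89) = 18600/(-5851) = 18600*(-1/5851) = -18600/5851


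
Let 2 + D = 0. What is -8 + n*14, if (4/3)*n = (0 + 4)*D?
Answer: -92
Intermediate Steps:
D = -2 (D = -2 + 0 = -2)
n = -6 (n = 3*((0 + 4)*(-2))/4 = 3*(4*(-2))/4 = (¾)*(-8) = -6)
-8 + n*14 = -8 - 6*14 = -8 - 84 = -92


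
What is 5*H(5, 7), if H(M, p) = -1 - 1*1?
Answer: -10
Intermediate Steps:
H(M, p) = -2 (H(M, p) = -1 - 1 = -2)
5*H(5, 7) = 5*(-2) = -10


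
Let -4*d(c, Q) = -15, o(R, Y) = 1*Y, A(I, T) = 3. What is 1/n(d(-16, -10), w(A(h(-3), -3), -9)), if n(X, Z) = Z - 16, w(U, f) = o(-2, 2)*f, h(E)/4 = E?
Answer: -1/34 ≈ -0.029412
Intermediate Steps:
h(E) = 4*E
o(R, Y) = Y
d(c, Q) = 15/4 (d(c, Q) = -¼*(-15) = 15/4)
w(U, f) = 2*f
n(X, Z) = -16 + Z
1/n(d(-16, -10), w(A(h(-3), -3), -9)) = 1/(-16 + 2*(-9)) = 1/(-16 - 18) = 1/(-34) = -1/34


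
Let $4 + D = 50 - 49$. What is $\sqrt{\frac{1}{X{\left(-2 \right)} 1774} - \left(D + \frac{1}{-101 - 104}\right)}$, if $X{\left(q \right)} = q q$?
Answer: $\frac{\sqrt{1589725581470}}{727340} \approx 1.7335$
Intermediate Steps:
$X{\left(q \right)} = q^{2}$
$D = -3$ ($D = -4 + \left(50 - 49\right) = -4 + 1 = -3$)
$\sqrt{\frac{1}{X{\left(-2 \right)} 1774} - \left(D + \frac{1}{-101 - 104}\right)} = \sqrt{\frac{1}{\left(-2\right)^{2} \cdot 1774} - \left(-3 + \frac{1}{-101 - 104}\right)} = \sqrt{\frac{1}{4 \cdot 1774} - \left(-3 + \frac{1}{-205}\right)} = \sqrt{\frac{1}{7096} - \left(-3 - \frac{1}{205}\right)} = \sqrt{\frac{1}{7096} - - \frac{616}{205}} = \sqrt{\frac{1}{7096} + \frac{616}{205}} = \sqrt{\frac{4371341}{1454680}} = \frac{\sqrt{1589725581470}}{727340}$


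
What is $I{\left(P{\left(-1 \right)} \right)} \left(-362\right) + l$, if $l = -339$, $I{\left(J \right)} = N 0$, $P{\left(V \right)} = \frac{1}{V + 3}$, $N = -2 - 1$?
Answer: $-339$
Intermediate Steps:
$N = -3$
$P{\left(V \right)} = \frac{1}{3 + V}$
$I{\left(J \right)} = 0$ ($I{\left(J \right)} = \left(-3\right) 0 = 0$)
$I{\left(P{\left(-1 \right)} \right)} \left(-362\right) + l = 0 \left(-362\right) - 339 = 0 - 339 = -339$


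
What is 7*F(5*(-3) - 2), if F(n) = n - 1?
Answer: -126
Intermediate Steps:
F(n) = -1 + n
7*F(5*(-3) - 2) = 7*(-1 + (5*(-3) - 2)) = 7*(-1 + (-15 - 2)) = 7*(-1 - 17) = 7*(-18) = -126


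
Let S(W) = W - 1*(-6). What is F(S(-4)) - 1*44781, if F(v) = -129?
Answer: -44910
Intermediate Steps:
S(W) = 6 + W (S(W) = W + 6 = 6 + W)
F(S(-4)) - 1*44781 = -129 - 1*44781 = -129 - 44781 = -44910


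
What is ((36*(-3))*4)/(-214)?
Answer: 216/107 ≈ 2.0187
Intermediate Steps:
((36*(-3))*4)/(-214) = -108*4*(-1/214) = -432*(-1/214) = 216/107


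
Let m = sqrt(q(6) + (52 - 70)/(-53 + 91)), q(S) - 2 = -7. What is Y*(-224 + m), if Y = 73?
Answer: -16352 + 146*I*sqrt(494)/19 ≈ -16352.0 + 170.79*I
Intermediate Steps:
q(S) = -5 (q(S) = 2 - 7 = -5)
m = 2*I*sqrt(494)/19 (m = sqrt(-5 + (52 - 70)/(-53 + 91)) = sqrt(-5 - 18/38) = sqrt(-5 - 18*1/38) = sqrt(-5 - 9/19) = sqrt(-104/19) = 2*I*sqrt(494)/19 ≈ 2.3396*I)
Y*(-224 + m) = 73*(-224 + 2*I*sqrt(494)/19) = -16352 + 146*I*sqrt(494)/19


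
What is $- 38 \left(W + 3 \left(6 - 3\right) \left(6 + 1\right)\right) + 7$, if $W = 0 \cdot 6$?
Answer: $-2387$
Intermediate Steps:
$W = 0$
$- 38 \left(W + 3 \left(6 - 3\right) \left(6 + 1\right)\right) + 7 = - 38 \left(0 + 3 \left(6 - 3\right) \left(6 + 1\right)\right) + 7 = - 38 \left(0 + 3 \cdot 3 \cdot 7\right) + 7 = - 38 \left(0 + 3 \cdot 21\right) + 7 = - 38 \left(0 + 63\right) + 7 = \left(-38\right) 63 + 7 = -2394 + 7 = -2387$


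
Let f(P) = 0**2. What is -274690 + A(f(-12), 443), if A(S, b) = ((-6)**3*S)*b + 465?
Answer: -274225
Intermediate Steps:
f(P) = 0
A(S, b) = 465 - 216*S*b (A(S, b) = (-216*S)*b + 465 = -216*S*b + 465 = 465 - 216*S*b)
-274690 + A(f(-12), 443) = -274690 + (465 - 216*0*443) = -274690 + (465 + 0) = -274690 + 465 = -274225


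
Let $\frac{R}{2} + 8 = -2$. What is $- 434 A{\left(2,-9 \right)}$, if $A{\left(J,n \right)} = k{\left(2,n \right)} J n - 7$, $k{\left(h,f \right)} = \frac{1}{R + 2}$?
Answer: $2604$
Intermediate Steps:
$R = -20$ ($R = -16 + 2 \left(-2\right) = -16 - 4 = -20$)
$k{\left(h,f \right)} = - \frac{1}{18}$ ($k{\left(h,f \right)} = \frac{1}{-20 + 2} = \frac{1}{-18} = - \frac{1}{18}$)
$A{\left(J,n \right)} = -7 - \frac{J n}{18}$ ($A{\left(J,n \right)} = - \frac{J}{18} n - 7 = - \frac{J n}{18} - 7 = -7 - \frac{J n}{18}$)
$- 434 A{\left(2,-9 \right)} = - 434 \left(-7 - \frac{1}{9} \left(-9\right)\right) = - 434 \left(-7 + 1\right) = \left(-434\right) \left(-6\right) = 2604$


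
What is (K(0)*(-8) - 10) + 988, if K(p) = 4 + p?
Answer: 946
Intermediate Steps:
(K(0)*(-8) - 10) + 988 = ((4 + 0)*(-8) - 10) + 988 = (4*(-8) - 10) + 988 = (-32 - 10) + 988 = -42 + 988 = 946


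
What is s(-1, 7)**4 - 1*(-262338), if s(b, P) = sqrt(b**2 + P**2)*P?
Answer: 6264838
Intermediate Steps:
s(b, P) = P*sqrt(P**2 + b**2) (s(b, P) = sqrt(P**2 + b**2)*P = P*sqrt(P**2 + b**2))
s(-1, 7)**4 - 1*(-262338) = (7*sqrt(7**2 + (-1)**2))**4 - 1*(-262338) = (7*sqrt(49 + 1))**4 + 262338 = (7*sqrt(50))**4 + 262338 = (7*(5*sqrt(2)))**4 + 262338 = (35*sqrt(2))**4 + 262338 = 6002500 + 262338 = 6264838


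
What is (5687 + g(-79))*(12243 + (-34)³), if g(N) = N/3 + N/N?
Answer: -459631085/3 ≈ -1.5321e+8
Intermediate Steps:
g(N) = 1 + N/3 (g(N) = N*(⅓) + 1 = N/3 + 1 = 1 + N/3)
(5687 + g(-79))*(12243 + (-34)³) = (5687 + (1 + (⅓)*(-79)))*(12243 + (-34)³) = (5687 + (1 - 79/3))*(12243 - 39304) = (5687 - 76/3)*(-27061) = (16985/3)*(-27061) = -459631085/3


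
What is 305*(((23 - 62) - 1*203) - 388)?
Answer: -192150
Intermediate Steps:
305*(((23 - 62) - 1*203) - 388) = 305*((-39 - 203) - 388) = 305*(-242 - 388) = 305*(-630) = -192150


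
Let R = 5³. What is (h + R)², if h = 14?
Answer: 19321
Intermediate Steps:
R = 125
(h + R)² = (14 + 125)² = 139² = 19321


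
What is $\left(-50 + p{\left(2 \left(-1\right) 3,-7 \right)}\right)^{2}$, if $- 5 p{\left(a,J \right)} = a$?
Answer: $\frac{59536}{25} \approx 2381.4$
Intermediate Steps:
$p{\left(a,J \right)} = - \frac{a}{5}$
$\left(-50 + p{\left(2 \left(-1\right) 3,-7 \right)}\right)^{2} = \left(-50 - \frac{2 \left(-1\right) 3}{5}\right)^{2} = \left(-50 - \frac{\left(-2\right) 3}{5}\right)^{2} = \left(-50 - - \frac{6}{5}\right)^{2} = \left(-50 + \frac{6}{5}\right)^{2} = \left(- \frac{244}{5}\right)^{2} = \frac{59536}{25}$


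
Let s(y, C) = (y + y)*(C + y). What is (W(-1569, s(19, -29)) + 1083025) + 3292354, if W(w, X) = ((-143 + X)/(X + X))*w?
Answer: 3324467453/760 ≈ 4.3743e+6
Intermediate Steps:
s(y, C) = 2*y*(C + y) (s(y, C) = (2*y)*(C + y) = 2*y*(C + y))
W(w, X) = w*(-143 + X)/(2*X) (W(w, X) = ((-143 + X)/((2*X)))*w = ((-143 + X)*(1/(2*X)))*w = ((-143 + X)/(2*X))*w = w*(-143 + X)/(2*X))
(W(-1569, s(19, -29)) + 1083025) + 3292354 = ((½)*(-1569)*(-143 + 2*19*(-29 + 19))/(2*19*(-29 + 19)) + 1083025) + 3292354 = ((½)*(-1569)*(-143 + 2*19*(-10))/(2*19*(-10)) + 1083025) + 3292354 = ((½)*(-1569)*(-143 - 380)/(-380) + 1083025) + 3292354 = ((½)*(-1569)*(-1/380)*(-523) + 1083025) + 3292354 = (-820587/760 + 1083025) + 3292354 = 822278413/760 + 3292354 = 3324467453/760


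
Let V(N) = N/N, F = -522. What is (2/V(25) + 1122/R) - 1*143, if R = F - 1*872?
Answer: -5814/41 ≈ -141.80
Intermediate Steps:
R = -1394 (R = -522 - 1*872 = -522 - 872 = -1394)
V(N) = 1
(2/V(25) + 1122/R) - 1*143 = (2/1 + 1122/(-1394)) - 1*143 = (2*1 + 1122*(-1/1394)) - 143 = (2 - 33/41) - 143 = 49/41 - 143 = -5814/41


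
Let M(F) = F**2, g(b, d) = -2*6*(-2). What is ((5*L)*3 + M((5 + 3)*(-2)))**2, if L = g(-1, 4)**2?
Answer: 79138816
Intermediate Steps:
g(b, d) = 24 (g(b, d) = -12*(-2) = 24)
L = 576 (L = 24**2 = 576)
((5*L)*3 + M((5 + 3)*(-2)))**2 = ((5*576)*3 + ((5 + 3)*(-2))**2)**2 = (2880*3 + (8*(-2))**2)**2 = (8640 + (-16)**2)**2 = (8640 + 256)**2 = 8896**2 = 79138816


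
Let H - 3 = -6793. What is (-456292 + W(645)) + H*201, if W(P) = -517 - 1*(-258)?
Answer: -1821341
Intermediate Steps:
W(P) = -259 (W(P) = -517 + 258 = -259)
H = -6790 (H = 3 - 6793 = -6790)
(-456292 + W(645)) + H*201 = (-456292 - 259) - 6790*201 = -456551 - 1364790 = -1821341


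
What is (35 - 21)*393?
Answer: 5502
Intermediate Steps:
(35 - 21)*393 = 14*393 = 5502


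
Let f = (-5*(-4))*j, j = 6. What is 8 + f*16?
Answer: 1928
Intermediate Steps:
f = 120 (f = -5*(-4)*6 = 20*6 = 120)
8 + f*16 = 8 + 120*16 = 8 + 1920 = 1928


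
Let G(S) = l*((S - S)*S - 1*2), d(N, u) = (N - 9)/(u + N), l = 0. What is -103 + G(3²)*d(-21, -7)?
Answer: -103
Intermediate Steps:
d(N, u) = (-9 + N)/(N + u)
G(S) = 0 (G(S) = 0*((S - S)*S - 1*2) = 0*(0*S - 2) = 0*(0 - 2) = 0*(-2) = 0)
-103 + G(3²)*d(-21, -7) = -103 + 0*((-9 - 21)/(-21 - 7)) = -103 + 0*(-30/(-28)) = -103 + 0*(-1/28*(-30)) = -103 + 0*(15/14) = -103 + 0 = -103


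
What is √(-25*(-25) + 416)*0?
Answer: 0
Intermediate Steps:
√(-25*(-25) + 416)*0 = √(625 + 416)*0 = √1041*0 = 0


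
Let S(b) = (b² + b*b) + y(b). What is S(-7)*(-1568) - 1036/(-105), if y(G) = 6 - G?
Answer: -2610572/15 ≈ -1.7404e+5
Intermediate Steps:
S(b) = 6 - b + 2*b² (S(b) = (b² + b*b) + (6 - b) = (b² + b²) + (6 - b) = 2*b² + (6 - b) = 6 - b + 2*b²)
S(-7)*(-1568) - 1036/(-105) = (6 - 1*(-7) + 2*(-7)²)*(-1568) - 1036/(-105) = (6 + 7 + 2*49)*(-1568) - 1036*(-1/105) = (6 + 7 + 98)*(-1568) + 148/15 = 111*(-1568) + 148/15 = -174048 + 148/15 = -2610572/15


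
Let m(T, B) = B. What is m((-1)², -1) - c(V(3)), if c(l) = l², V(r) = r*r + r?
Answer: -145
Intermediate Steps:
V(r) = r + r² (V(r) = r² + r = r + r²)
m((-1)², -1) - c(V(3)) = -1 - (3*(1 + 3))² = -1 - (3*4)² = -1 - 1*12² = -1 - 1*144 = -1 - 144 = -145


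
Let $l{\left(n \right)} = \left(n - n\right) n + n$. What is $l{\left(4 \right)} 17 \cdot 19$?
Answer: $1292$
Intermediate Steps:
$l{\left(n \right)} = n$ ($l{\left(n \right)} = 0 n + n = 0 + n = n$)
$l{\left(4 \right)} 17 \cdot 19 = 4 \cdot 17 \cdot 19 = 68 \cdot 19 = 1292$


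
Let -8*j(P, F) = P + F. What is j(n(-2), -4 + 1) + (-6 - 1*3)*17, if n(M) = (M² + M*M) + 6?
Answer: -1235/8 ≈ -154.38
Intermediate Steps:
n(M) = 6 + 2*M² (n(M) = (M² + M²) + 6 = 2*M² + 6 = 6 + 2*M²)
j(P, F) = -F/8 - P/8 (j(P, F) = -(P + F)/8 = -(F + P)/8 = -F/8 - P/8)
j(n(-2), -4 + 1) + (-6 - 1*3)*17 = (-(-4 + 1)/8 - (6 + 2*(-2)²)/8) + (-6 - 1*3)*17 = (-⅛*(-3) - (6 + 2*4)/8) + (-6 - 3)*17 = (3/8 - (6 + 8)/8) - 9*17 = (3/8 - ⅛*14) - 153 = (3/8 - 7/4) - 153 = -11/8 - 153 = -1235/8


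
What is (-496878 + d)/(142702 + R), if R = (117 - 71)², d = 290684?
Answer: -103097/72409 ≈ -1.4238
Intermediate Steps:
R = 2116 (R = 46² = 2116)
(-496878 + d)/(142702 + R) = (-496878 + 290684)/(142702 + 2116) = -206194/144818 = -206194*1/144818 = -103097/72409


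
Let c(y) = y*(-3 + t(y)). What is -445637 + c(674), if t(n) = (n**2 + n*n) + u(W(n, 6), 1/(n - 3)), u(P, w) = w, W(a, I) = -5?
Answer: 410595897693/671 ≈ 6.1192e+8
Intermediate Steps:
t(n) = 1/(-3 + n) + 2*n**2 (t(n) = (n**2 + n*n) + 1/(n - 3) = (n**2 + n**2) + 1/(-3 + n) = 2*n**2 + 1/(-3 + n) = 1/(-3 + n) + 2*n**2)
c(y) = y*(-3 + (1 + 2*y**2*(-3 + y))/(-3 + y))
-445637 + c(674) = -445637 + 674*(1 + (-3 + 674)*(-3 + 2*674**2))/(-3 + 674) = -445637 + 674*(1 + 671*(-3 + 2*454276))/671 = -445637 + 674*(1/671)*(1 + 671*(-3 + 908552)) = -445637 + 674*(1/671)*(1 + 671*908549) = -445637 + 674*(1/671)*(1 + 609636379) = -445637 + 674*(1/671)*609636380 = -445637 + 410894920120/671 = 410595897693/671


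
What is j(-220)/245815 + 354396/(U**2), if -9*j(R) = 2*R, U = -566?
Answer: 39209181565/35436739563 ≈ 1.1065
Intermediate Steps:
j(R) = -2*R/9
j(-220)/245815 + 354396/(U**2) = -2/9*(-220)/245815 + 354396/((-566)**2) = (440/9)*(1/245815) + 354396/320356 = 88/442467 + 354396*(1/320356) = 88/442467 + 88599/80089 = 39209181565/35436739563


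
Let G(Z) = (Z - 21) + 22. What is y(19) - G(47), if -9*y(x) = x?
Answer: -451/9 ≈ -50.111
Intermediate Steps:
y(x) = -x/9
G(Z) = 1 + Z (G(Z) = (-21 + Z) + 22 = 1 + Z)
y(19) - G(47) = -⅑*19 - (1 + 47) = -19/9 - 1*48 = -19/9 - 48 = -451/9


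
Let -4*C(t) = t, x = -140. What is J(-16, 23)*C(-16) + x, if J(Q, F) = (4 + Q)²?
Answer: 436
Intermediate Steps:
C(t) = -t/4
J(-16, 23)*C(-16) + x = (4 - 16)²*(-¼*(-16)) - 140 = (-12)²*4 - 140 = 144*4 - 140 = 576 - 140 = 436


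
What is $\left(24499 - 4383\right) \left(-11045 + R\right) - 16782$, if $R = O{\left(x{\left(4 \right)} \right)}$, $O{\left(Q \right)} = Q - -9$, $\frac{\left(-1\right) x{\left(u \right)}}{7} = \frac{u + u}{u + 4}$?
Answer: $-222157770$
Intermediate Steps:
$x{\left(u \right)} = - \frac{14 u}{4 + u}$ ($x{\left(u \right)} = - 7 \frac{u + u}{u + 4} = - 7 \frac{2 u}{4 + u} = - \frac{14 u}{4 + u}$)
$O{\left(Q \right)} = 9 + Q$ ($O{\left(Q \right)} = Q + 9 = 9 + Q$)
$R = 2$ ($R = 9 - \frac{56}{4 + 4} = 9 - \frac{56}{8} = 9 - 56 \cdot \frac{1}{8} = 9 - 7 = 2$)
$\left(24499 - 4383\right) \left(-11045 + R\right) - 16782 = \left(24499 - 4383\right) \left(-11045 + 2\right) - 16782 = 20116 \left(-11043\right) - 16782 = -222140988 - 16782 = -222157770$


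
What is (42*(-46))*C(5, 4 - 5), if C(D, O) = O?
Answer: 1932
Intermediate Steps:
(42*(-46))*C(5, 4 - 5) = (42*(-46))*(4 - 5) = -1932*(-1) = 1932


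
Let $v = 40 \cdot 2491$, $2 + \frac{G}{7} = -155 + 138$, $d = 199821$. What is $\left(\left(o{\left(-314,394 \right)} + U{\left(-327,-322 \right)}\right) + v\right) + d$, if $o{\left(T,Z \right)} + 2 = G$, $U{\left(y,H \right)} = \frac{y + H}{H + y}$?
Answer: $299327$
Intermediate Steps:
$U{\left(y,H \right)} = 1$ ($U{\left(y,H \right)} = \frac{H + y}{H + y} = 1$)
$G = -133$ ($G = -14 + 7 \left(-155 + 138\right) = -14 + 7 \left(-17\right) = -14 - 119 = -133$)
$o{\left(T,Z \right)} = -135$ ($o{\left(T,Z \right)} = -2 - 133 = -135$)
$v = 99640$
$\left(\left(o{\left(-314,394 \right)} + U{\left(-327,-322 \right)}\right) + v\right) + d = \left(\left(-135 + 1\right) + 99640\right) + 199821 = \left(-134 + 99640\right) + 199821 = 99506 + 199821 = 299327$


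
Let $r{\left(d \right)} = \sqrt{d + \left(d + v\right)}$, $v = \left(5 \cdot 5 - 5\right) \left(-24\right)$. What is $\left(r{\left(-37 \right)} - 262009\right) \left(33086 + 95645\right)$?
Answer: $-33728680579 + 128731 i \sqrt{554} \approx -3.3729 \cdot 10^{10} + 3.03 \cdot 10^{6} i$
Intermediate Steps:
$v = -480$ ($v = \left(25 - 5\right) \left(-24\right) = 20 \left(-24\right) = -480$)
$r{\left(d \right)} = \sqrt{-480 + 2 d}$ ($r{\left(d \right)} = \sqrt{d + \left(d - 480\right)} = \sqrt{d + \left(-480 + d\right)} = \sqrt{-480 + 2 d}$)
$\left(r{\left(-37 \right)} - 262009\right) \left(33086 + 95645\right) = \left(\sqrt{-480 + 2 \left(-37\right)} - 262009\right) \left(33086 + 95645\right) = \left(\sqrt{-480 - 74} - 262009\right) 128731 = \left(\sqrt{-554} - 262009\right) 128731 = \left(i \sqrt{554} - 262009\right) 128731 = \left(-262009 + i \sqrt{554}\right) 128731 = -33728680579 + 128731 i \sqrt{554}$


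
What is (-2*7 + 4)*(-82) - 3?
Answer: 817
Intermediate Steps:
(-2*7 + 4)*(-82) - 3 = (-14 + 4)*(-82) - 3 = -10*(-82) - 3 = 820 - 3 = 817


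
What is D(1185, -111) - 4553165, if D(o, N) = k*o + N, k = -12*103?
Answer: -6017936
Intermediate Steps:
k = -1236
D(o, N) = N - 1236*o (D(o, N) = -1236*o + N = N - 1236*o)
D(1185, -111) - 4553165 = (-111 - 1236*1185) - 4553165 = (-111 - 1464660) - 4553165 = -1464771 - 4553165 = -6017936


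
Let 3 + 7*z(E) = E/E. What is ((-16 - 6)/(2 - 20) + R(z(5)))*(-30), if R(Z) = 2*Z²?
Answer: -6110/147 ≈ -41.565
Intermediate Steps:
z(E) = -2/7 (z(E) = -3/7 + (E/E)/7 = -3/7 + (⅐)*1 = -3/7 + ⅐ = -2/7)
((-16 - 6)/(2 - 20) + R(z(5)))*(-30) = ((-16 - 6)/(2 - 20) + 2*(-2/7)²)*(-30) = (-22/(-18) + 2*(4/49))*(-30) = (-22*(-1/18) + 8/49)*(-30) = (11/9 + 8/49)*(-30) = (611/441)*(-30) = -6110/147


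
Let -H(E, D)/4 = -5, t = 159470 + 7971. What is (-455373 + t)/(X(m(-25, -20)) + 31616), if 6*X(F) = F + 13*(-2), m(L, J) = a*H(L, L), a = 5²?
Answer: -287932/31695 ≈ -9.0845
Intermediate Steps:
t = 167441
H(E, D) = 20 (H(E, D) = -4*(-5) = 20)
a = 25
m(L, J) = 500 (m(L, J) = 25*20 = 500)
X(F) = -13/3 + F/6 (X(F) = (F + 13*(-2))/6 = (F - 26)/6 = (-26 + F)/6 = -13/3 + F/6)
(-455373 + t)/(X(m(-25, -20)) + 31616) = (-455373 + 167441)/((-13/3 + (⅙)*500) + 31616) = -287932/((-13/3 + 250/3) + 31616) = -287932/(79 + 31616) = -287932/31695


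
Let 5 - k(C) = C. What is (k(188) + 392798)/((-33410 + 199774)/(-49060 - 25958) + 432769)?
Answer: 14726596035/16232649239 ≈ 0.90722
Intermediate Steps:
k(C) = 5 - C
(k(188) + 392798)/((-33410 + 199774)/(-49060 - 25958) + 432769) = ((5 - 1*188) + 392798)/((-33410 + 199774)/(-49060 - 25958) + 432769) = ((5 - 188) + 392798)/(166364/(-75018) + 432769) = (-183 + 392798)/(166364*(-1/75018) + 432769) = 392615/(-83182/37509 + 432769) = 392615/(16232649239/37509) = 392615*(37509/16232649239) = 14726596035/16232649239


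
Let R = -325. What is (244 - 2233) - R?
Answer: -1664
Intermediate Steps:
(244 - 2233) - R = (244 - 2233) - 1*(-325) = -1989 + 325 = -1664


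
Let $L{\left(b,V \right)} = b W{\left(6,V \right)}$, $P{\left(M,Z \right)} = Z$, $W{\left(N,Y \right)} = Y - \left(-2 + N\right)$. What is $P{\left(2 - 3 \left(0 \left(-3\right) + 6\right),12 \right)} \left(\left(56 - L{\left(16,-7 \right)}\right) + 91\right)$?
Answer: $3876$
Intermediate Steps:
$W{\left(N,Y \right)} = 2 + Y - N$
$L{\left(b,V \right)} = b \left(-4 + V\right)$ ($L{\left(b,V \right)} = b \left(2 + V - 6\right) = b \left(-4 + V\right)$)
$P{\left(2 - 3 \left(0 \left(-3\right) + 6\right),12 \right)} \left(\left(56 - L{\left(16,-7 \right)}\right) + 91\right) = 12 \left(\left(56 - 16 \left(-4 - 7\right)\right) + 91\right) = 12 \left(\left(56 - 16 \left(-11\right)\right) + 91\right) = 12 \left(\left(56 - -176\right) + 91\right) = 12 \left(\left(56 + 176\right) + 91\right) = 12 \left(232 + 91\right) = 12 \cdot 323 = 3876$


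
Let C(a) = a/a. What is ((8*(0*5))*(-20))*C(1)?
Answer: 0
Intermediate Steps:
C(a) = 1
((8*(0*5))*(-20))*C(1) = ((8*(0*5))*(-20))*1 = ((8*0)*(-20))*1 = (0*(-20))*1 = 0*1 = 0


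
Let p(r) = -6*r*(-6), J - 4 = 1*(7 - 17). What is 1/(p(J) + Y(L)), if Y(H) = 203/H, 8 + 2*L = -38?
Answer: -23/5171 ≈ -0.0044479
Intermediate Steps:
L = -23 (L = -4 + (½)*(-38) = -4 - 19 = -23)
J = -6 (J = 4 + 1*(7 - 17) = 4 + 1*(-10) = 4 - 10 = -6)
p(r) = 36*r
1/(p(J) + Y(L)) = 1/(36*(-6) + 203/(-23)) = 1/(-216 + 203*(-1/23)) = 1/(-216 - 203/23) = 1/(-5171/23) = -23/5171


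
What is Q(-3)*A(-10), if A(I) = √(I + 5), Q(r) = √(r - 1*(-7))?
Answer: 2*I*√5 ≈ 4.4721*I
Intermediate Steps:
Q(r) = √(7 + r) (Q(r) = √(r + 7) = √(7 + r))
A(I) = √(5 + I)
Q(-3)*A(-10) = √(7 - 3)*√(5 - 10) = √4*√(-5) = 2*(I*√5) = 2*I*√5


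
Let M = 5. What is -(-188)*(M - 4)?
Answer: 188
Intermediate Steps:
-(-188)*(M - 4) = -(-188)*(5 - 4) = -(-188) = -47*(-4) = 188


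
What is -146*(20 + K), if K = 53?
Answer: -10658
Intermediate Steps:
-146*(20 + K) = -146*(20 + 53) = -146*73 = -10658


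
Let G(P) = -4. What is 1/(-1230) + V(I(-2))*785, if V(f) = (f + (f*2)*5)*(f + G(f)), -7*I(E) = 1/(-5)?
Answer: -59053087/60270 ≈ -979.81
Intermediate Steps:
I(E) = 1/35 (I(E) = -⅐/(-5) = -⅐*(-⅕) = 1/35)
V(f) = 11*f*(-4 + f) (V(f) = (f + (f*2)*5)*(f - 4) = (f + (2*f)*5)*(-4 + f) = (f + 10*f)*(-4 + f) = (11*f)*(-4 + f) = 11*f*(-4 + f))
1/(-1230) + V(I(-2))*785 = 1/(-1230) + (11*(1/35)*(-4 + 1/35))*785 = -1/1230 + (11*(1/35)*(-139/35))*785 = -1/1230 - 1529/1225*785 = -1/1230 - 240053/245 = -59053087/60270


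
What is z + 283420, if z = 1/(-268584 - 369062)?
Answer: 180721629319/637646 ≈ 2.8342e+5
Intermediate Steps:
z = -1/637646 (z = 1/(-637646) = -1/637646 ≈ -1.5683e-6)
z + 283420 = -1/637646 + 283420 = 180721629319/637646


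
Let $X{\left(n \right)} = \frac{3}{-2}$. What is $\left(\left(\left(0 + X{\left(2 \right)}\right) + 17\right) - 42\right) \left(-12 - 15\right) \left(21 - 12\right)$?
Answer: $\frac{12879}{2} \approx 6439.5$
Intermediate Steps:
$X{\left(n \right)} = - \frac{3}{2}$ ($X{\left(n \right)} = 3 \left(- \frac{1}{2}\right) = - \frac{3}{2}$)
$\left(\left(\left(0 + X{\left(2 \right)}\right) + 17\right) - 42\right) \left(-12 - 15\right) \left(21 - 12\right) = \left(\left(\left(0 - \frac{3}{2}\right) + 17\right) - 42\right) \left(-12 - 15\right) \left(21 - 12\right) = \left(\left(- \frac{3}{2} + 17\right) - 42\right) \left(\left(-27\right) 9\right) = \left(\frac{31}{2} - 42\right) \left(-243\right) = \left(- \frac{53}{2}\right) \left(-243\right) = \frac{12879}{2}$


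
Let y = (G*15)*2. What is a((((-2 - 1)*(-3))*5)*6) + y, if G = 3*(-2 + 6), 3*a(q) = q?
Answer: 450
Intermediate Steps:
a(q) = q/3
G = 12 (G = 3*4 = 12)
y = 360 (y = (12*15)*2 = 180*2 = 360)
a((((-2 - 1)*(-3))*5)*6) + y = ((((-2 - 1)*(-3))*5)*6)/3 + 360 = ((-3*(-3)*5)*6)/3 + 360 = ((9*5)*6)/3 + 360 = (45*6)/3 + 360 = (1/3)*270 + 360 = 90 + 360 = 450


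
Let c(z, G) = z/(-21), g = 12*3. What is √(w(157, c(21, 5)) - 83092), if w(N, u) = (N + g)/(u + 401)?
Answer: I*√33236607/20 ≈ 288.26*I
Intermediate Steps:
g = 36
c(z, G) = -z/21 (c(z, G) = z*(-1/21) = -z/21)
w(N, u) = (36 + N)/(401 + u) (w(N, u) = (N + 36)/(u + 401) = (36 + N)/(401 + u))
√(w(157, c(21, 5)) - 83092) = √((36 + 157)/(401 - 1/21*21) - 83092) = √(193/(401 - 1) - 83092) = √(193/400 - 83092) = √(-33236607/400) = I*√33236607/20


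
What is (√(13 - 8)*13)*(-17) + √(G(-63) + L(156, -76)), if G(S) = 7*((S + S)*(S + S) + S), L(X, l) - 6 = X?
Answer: -221*√5 + 3*√12317 ≈ -161.23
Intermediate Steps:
L(X, l) = 6 + X
G(S) = 7*S + 28*S² (G(S) = 7*((2*S)*(2*S) + S) = 7*(4*S² + S) = 7*(S + 4*S²) = 7*S + 28*S²)
(√(13 - 8)*13)*(-17) + √(G(-63) + L(156, -76)) = (√(13 - 8)*13)*(-17) + √(7*(-63)*(1 + 4*(-63)) + (6 + 156)) = (√5*13)*(-17) + √(7*(-63)*(1 - 252) + 162) = (13*√5)*(-17) + √(7*(-63)*(-251) + 162) = -221*√5 + √(110691 + 162) = -221*√5 + √110853 = -221*√5 + 3*√12317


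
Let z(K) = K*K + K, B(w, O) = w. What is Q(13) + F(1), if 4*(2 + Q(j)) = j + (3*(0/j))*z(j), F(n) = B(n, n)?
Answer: 9/4 ≈ 2.2500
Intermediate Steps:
z(K) = K + K² (z(K) = K² + K = K + K²)
F(n) = n
Q(j) = -2 + j/4 (Q(j) = -2 + (j + (3*(0/j))*(j*(1 + j)))/4 = -2 + (j + (3*0)*(j*(1 + j)))/4 = -2 + (j + 0*(j*(1 + j)))/4 = -2 + (j + 0)/4 = -2 + j/4)
Q(13) + F(1) = (-2 + (¼)*13) + 1 = (-2 + 13/4) + 1 = 5/4 + 1 = 9/4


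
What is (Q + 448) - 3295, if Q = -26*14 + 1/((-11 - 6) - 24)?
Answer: -131652/41 ≈ -3211.0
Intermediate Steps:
Q = -14925/41 (Q = -364 + 1/(-17 - 24) = -364 + 1/(-41) = -364 - 1/41 = -14925/41 ≈ -364.02)
(Q + 448) - 3295 = (-14925/41 + 448) - 3295 = 3443/41 - 3295 = -131652/41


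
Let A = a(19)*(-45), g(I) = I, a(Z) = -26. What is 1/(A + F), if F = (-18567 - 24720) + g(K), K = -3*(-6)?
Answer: -1/42099 ≈ -2.3754e-5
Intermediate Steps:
K = 18
F = -43269 (F = (-18567 - 24720) + 18 = -43287 + 18 = -43269)
A = 1170 (A = -26*(-45) = 1170)
1/(A + F) = 1/(1170 - 43269) = 1/(-42099) = -1/42099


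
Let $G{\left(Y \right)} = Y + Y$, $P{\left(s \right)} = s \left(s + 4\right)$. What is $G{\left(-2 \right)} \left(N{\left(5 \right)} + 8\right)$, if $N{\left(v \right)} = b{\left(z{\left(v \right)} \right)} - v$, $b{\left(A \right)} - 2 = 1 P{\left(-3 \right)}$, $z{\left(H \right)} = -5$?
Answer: $-8$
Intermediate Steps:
$P{\left(s \right)} = s \left(4 + s\right)$
$b{\left(A \right)} = -1$ ($b{\left(A \right)} = 2 + 1 \left(- 3 \left(4 - 3\right)\right) = 2 + 1 \left(\left(-3\right) 1\right) = 2 + 1 \left(-3\right) = 2 - 3 = -1$)
$G{\left(Y \right)} = 2 Y$
$N{\left(v \right)} = -1 - v$
$G{\left(-2 \right)} \left(N{\left(5 \right)} + 8\right) = 2 \left(-2\right) \left(\left(-1 - 5\right) + 8\right) = - 4 \left(\left(-1 - 5\right) + 8\right) = - 4 \left(-6 + 8\right) = \left(-4\right) 2 = -8$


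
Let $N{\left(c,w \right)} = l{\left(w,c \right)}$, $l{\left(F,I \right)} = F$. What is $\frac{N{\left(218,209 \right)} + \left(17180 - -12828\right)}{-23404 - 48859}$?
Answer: $- \frac{30217}{72263} \approx -0.41815$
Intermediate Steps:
$N{\left(c,w \right)} = w$
$\frac{N{\left(218,209 \right)} + \left(17180 - -12828\right)}{-23404 - 48859} = \frac{209 + \left(17180 - -12828\right)}{-23404 - 48859} = \frac{209 + \left(17180 + 12828\right)}{-72263} = \left(209 + 30008\right) \left(- \frac{1}{72263}\right) = 30217 \left(- \frac{1}{72263}\right) = - \frac{30217}{72263}$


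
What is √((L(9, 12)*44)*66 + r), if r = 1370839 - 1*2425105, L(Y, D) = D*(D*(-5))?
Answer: I*√3145146 ≈ 1773.5*I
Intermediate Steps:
L(Y, D) = -5*D² (L(Y, D) = D*(-5*D) = -5*D²)
r = -1054266 (r = 1370839 - 2425105 = -1054266)
√((L(9, 12)*44)*66 + r) = √((-5*12²*44)*66 - 1054266) = √((-5*144*44)*66 - 1054266) = √(-720*44*66 - 1054266) = √(-31680*66 - 1054266) = √(-2090880 - 1054266) = √(-3145146) = I*√3145146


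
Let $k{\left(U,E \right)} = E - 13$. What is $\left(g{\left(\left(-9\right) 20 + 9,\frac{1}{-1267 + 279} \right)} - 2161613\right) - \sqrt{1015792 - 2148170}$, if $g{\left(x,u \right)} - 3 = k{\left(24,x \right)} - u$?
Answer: $- \frac{2135852471}{988} - i \sqrt{1132378} \approx -2.1618 \cdot 10^{6} - 1064.1 i$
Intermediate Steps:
$k{\left(U,E \right)} = -13 + E$ ($k{\left(U,E \right)} = E - 13 = -13 + E$)
$g{\left(x,u \right)} = -10 + x - u$ ($g{\left(x,u \right)} = 3 - \left(13 + u - x\right) = -10 + x - u$)
$\left(g{\left(\left(-9\right) 20 + 9,\frac{1}{-1267 + 279} \right)} - 2161613\right) - \sqrt{1015792 - 2148170} = \left(\left(-10 + \left(\left(-9\right) 20 + 9\right) - \frac{1}{-1267 + 279}\right) - 2161613\right) - \sqrt{1015792 - 2148170} = \left(\left(-10 + \left(-180 + 9\right) - \frac{1}{-988}\right) - 2161613\right) - \sqrt{-1132378} = \left(\left(-10 - 171 - - \frac{1}{988}\right) - 2161613\right) - i \sqrt{1132378} = \left(\left(-10 - 171 + \frac{1}{988}\right) - 2161613\right) - i \sqrt{1132378} = \left(- \frac{178827}{988} - 2161613\right) - i \sqrt{1132378} = - \frac{2135852471}{988} - i \sqrt{1132378}$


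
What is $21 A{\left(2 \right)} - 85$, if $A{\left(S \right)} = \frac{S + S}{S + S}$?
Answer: $-64$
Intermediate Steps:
$A{\left(S \right)} = 1$ ($A{\left(S \right)} = \frac{2 S}{2 S} = 2 S \frac{1}{2 S} = 1$)
$21 A{\left(2 \right)} - 85 = 21 \cdot 1 - 85 = 21 - 85 = -64$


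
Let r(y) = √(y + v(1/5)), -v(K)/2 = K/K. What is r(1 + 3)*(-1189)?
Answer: -1189*√2 ≈ -1681.5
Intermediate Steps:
v(K) = -2 (v(K) = -2*K/K = -2*1 = -2)
r(y) = √(-2 + y) (r(y) = √(y - 2) = √(-2 + y))
r(1 + 3)*(-1189) = √(-2 + (1 + 3))*(-1189) = √(-2 + 4)*(-1189) = √2*(-1189) = -1189*√2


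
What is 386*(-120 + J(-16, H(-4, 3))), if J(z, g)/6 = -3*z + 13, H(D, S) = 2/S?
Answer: 94956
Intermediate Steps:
J(z, g) = 78 - 18*z (J(z, g) = 6*(-3*z + 13) = 6*(13 - 3*z) = 78 - 18*z)
386*(-120 + J(-16, H(-4, 3))) = 386*(-120 + (78 - 18*(-16))) = 386*(-120 + (78 + 288)) = 386*(-120 + 366) = 386*246 = 94956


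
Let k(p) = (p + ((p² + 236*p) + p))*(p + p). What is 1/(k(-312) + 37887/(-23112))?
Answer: -7704/110990862677 ≈ -6.9411e-8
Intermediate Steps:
k(p) = 2*p*(p² + 238*p) (k(p) = (p + (p² + 237*p))*(2*p) = (p² + 238*p)*(2*p) = 2*p*(p² + 238*p))
1/(k(-312) + 37887/(-23112)) = 1/(2*(-312)²*(238 - 312) + 37887/(-23112)) = 1/(2*97344*(-74) + 37887*(-1/23112)) = 1/(-14406912 - 12629/7704) = 1/(-110990862677/7704) = -7704/110990862677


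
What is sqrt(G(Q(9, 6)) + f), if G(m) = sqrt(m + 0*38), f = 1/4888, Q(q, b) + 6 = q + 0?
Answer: sqrt(1222 + 5973136*sqrt(3))/2444 ≈ 1.3162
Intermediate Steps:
Q(q, b) = -6 + q (Q(q, b) = -6 + (q + 0) = -6 + q)
f = 1/4888 ≈ 0.00020458
G(m) = sqrt(m) (G(m) = sqrt(m + 0) = sqrt(m))
sqrt(G(Q(9, 6)) + f) = sqrt(sqrt(-6 + 9) + 1/4888) = sqrt(sqrt(3) + 1/4888) = sqrt(1/4888 + sqrt(3))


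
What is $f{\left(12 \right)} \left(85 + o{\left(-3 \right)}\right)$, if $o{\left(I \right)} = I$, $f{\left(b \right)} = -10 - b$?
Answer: $-1804$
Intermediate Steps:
$f{\left(12 \right)} \left(85 + o{\left(-3 \right)}\right) = \left(-10 - 12\right) \left(85 - 3\right) = \left(-10 - 12\right) 82 = \left(-22\right) 82 = -1804$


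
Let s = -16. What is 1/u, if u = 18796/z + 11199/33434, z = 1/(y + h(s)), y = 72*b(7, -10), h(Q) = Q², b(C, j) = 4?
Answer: 33434/341863463615 ≈ 9.7799e-8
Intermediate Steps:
y = 288 (y = 72*4 = 288)
z = 1/544 (z = 1/(288 + (-16)²) = 1/(288 + 256) = 1/544 ≈ 0.0018382)
u = 341863463615/33434 (u = 18796/(1/544) + 11199/33434 = 18796*544 + 11199*(1/33434) = 10225024 + 11199/33434 = 341863463615/33434 ≈ 1.0225e+7)
1/u = 1/(341863463615/33434) = 33434/341863463615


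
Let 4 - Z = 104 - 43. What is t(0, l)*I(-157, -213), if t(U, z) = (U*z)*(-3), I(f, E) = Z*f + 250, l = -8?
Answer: 0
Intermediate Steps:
Z = -57 (Z = 4 - (104 - 43) = 4 - 1*61 = 4 - 61 = -57)
I(f, E) = 250 - 57*f (I(f, E) = -57*f + 250 = 250 - 57*f)
t(U, z) = -3*U*z
t(0, l)*I(-157, -213) = (-3*0*(-8))*(250 - 57*(-157)) = 0*(250 + 8949) = 0*9199 = 0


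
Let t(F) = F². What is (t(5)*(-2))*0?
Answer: 0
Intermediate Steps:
(t(5)*(-2))*0 = (5²*(-2))*0 = (25*(-2))*0 = -50*0 = 0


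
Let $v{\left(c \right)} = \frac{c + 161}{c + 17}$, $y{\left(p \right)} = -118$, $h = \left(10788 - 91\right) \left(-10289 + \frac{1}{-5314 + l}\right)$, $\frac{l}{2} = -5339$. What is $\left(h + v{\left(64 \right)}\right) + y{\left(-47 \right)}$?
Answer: $- \frac{15840938608801}{143928} \approx -1.1006 \cdot 10^{8}$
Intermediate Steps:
$l = -10678$ ($l = 2 \left(-5339\right) = -10678$)
$h = - \frac{1760102447233}{15992}$ ($h = \left(10788 - 91\right) \left(-10289 + \frac{1}{-5314 - 10678}\right) = 10697 \left(-10289 + \frac{1}{-15992}\right) = 10697 \left(-10289 - \frac{1}{15992}\right) = 10697 \left(- \frac{164541689}{15992}\right) = - \frac{1760102447233}{15992} \approx -1.1006 \cdot 10^{8}$)
$v{\left(c \right)} = \frac{161 + c}{17 + c}$
$\left(h + v{\left(64 \right)}\right) + y{\left(-47 \right)} = \left(- \frac{1760102447233}{15992} + \frac{161 + 64}{17 + 64}\right) - 118 = \left(- \frac{1760102447233}{15992} + \frac{1}{81} \cdot 225\right) - 118 = \left(- \frac{1760102447233}{15992} + \frac{25}{9}\right) - 118 = - \frac{15840921625297}{143928} - 118 = - \frac{15840938608801}{143928}$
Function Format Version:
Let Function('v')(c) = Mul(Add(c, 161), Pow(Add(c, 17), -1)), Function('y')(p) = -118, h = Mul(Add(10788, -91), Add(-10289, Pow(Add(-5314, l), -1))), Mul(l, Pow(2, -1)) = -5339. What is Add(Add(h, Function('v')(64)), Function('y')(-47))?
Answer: Rational(-15840938608801, 143928) ≈ -1.1006e+8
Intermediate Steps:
l = -10678 (l = Mul(2, -5339) = -10678)
h = Rational(-1760102447233, 15992) (h = Mul(Add(10788, -91), Add(-10289, Pow(Add(-5314, -10678), -1))) = Mul(10697, Add(-10289, Pow(-15992, -1))) = Mul(10697, Add(-10289, Rational(-1, 15992))) = Mul(10697, Rational(-164541689, 15992)) = Rational(-1760102447233, 15992) ≈ -1.1006e+8)
Function('v')(c) = Mul(Pow(Add(17, c), -1), Add(161, c)) (Function('v')(c) = Mul(Add(161, c), Pow(Add(17, c), -1)) = Mul(Pow(Add(17, c), -1), Add(161, c)))
Add(Add(h, Function('v')(64)), Function('y')(-47)) = Add(Add(Rational(-1760102447233, 15992), Mul(Pow(Add(17, 64), -1), Add(161, 64))), -118) = Add(Add(Rational(-1760102447233, 15992), Mul(Pow(81, -1), 225)), -118) = Add(Add(Rational(-1760102447233, 15992), Mul(Rational(1, 81), 225)), -118) = Add(Add(Rational(-1760102447233, 15992), Rational(25, 9)), -118) = Add(Rational(-15840921625297, 143928), -118) = Rational(-15840938608801, 143928)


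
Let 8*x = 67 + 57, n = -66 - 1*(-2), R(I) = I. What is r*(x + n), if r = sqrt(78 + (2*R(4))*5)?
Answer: -97*sqrt(118)/2 ≈ -526.84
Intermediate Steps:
n = -64 (n = -66 + 2 = -64)
x = 31/2 (x = (67 + 57)/8 = (1/8)*124 = 31/2 ≈ 15.500)
r = sqrt(118) (r = sqrt(78 + (2*4)*5) = sqrt(78 + 8*5) = sqrt(78 + 40) = sqrt(118) ≈ 10.863)
r*(x + n) = sqrt(118)*(31/2 - 64) = sqrt(118)*(-97/2) = -97*sqrt(118)/2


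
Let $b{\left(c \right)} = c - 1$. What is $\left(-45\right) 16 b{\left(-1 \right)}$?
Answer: $1440$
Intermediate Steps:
$b{\left(c \right)} = -1 + c$
$\left(-45\right) 16 b{\left(-1 \right)} = \left(-45\right) 16 \left(-1 - 1\right) = \left(-720\right) \left(-2\right) = 1440$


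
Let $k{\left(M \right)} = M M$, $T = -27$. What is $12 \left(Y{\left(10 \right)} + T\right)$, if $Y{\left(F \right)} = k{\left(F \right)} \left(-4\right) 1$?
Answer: $-5124$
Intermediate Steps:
$k{\left(M \right)} = M^{2}$
$Y{\left(F \right)} = - 4 F^{2}$ ($Y{\left(F \right)} = F^{2} \left(-4\right) 1 = - 4 F^{2} \cdot 1 = - 4 F^{2}$)
$12 \left(Y{\left(10 \right)} + T\right) = 12 \left(- 4 \cdot 10^{2} - 27\right) = 12 \left(\left(-4\right) 100 - 27\right) = 12 \left(-400 - 27\right) = 12 \left(-427\right) = -5124$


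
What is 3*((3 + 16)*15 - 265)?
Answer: 60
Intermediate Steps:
3*((3 + 16)*15 - 265) = 3*(19*15 - 265) = 3*(285 - 265) = 3*20 = 60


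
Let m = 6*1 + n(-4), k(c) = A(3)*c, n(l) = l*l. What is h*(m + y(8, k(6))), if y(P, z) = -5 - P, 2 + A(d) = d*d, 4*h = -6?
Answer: -27/2 ≈ -13.500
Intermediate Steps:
h = -3/2 (h = (¼)*(-6) = -3/2 ≈ -1.5000)
A(d) = -2 + d² (A(d) = -2 + d*d = -2 + d²)
n(l) = l²
k(c) = 7*c (k(c) = (-2 + 3²)*c = (-2 + 9)*c = 7*c)
m = 22 (m = 6*1 + (-4)² = 6 + 16 = 22)
h*(m + y(8, k(6))) = -3*(22 + (-5 - 1*8))/2 = -3*(22 + (-5 - 8))/2 = -3*(22 - 13)/2 = -3/2*9 = -27/2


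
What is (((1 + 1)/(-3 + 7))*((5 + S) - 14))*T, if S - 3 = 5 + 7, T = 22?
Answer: 66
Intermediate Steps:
S = 15 (S = 3 + (5 + 7) = 3 + 12 = 15)
(((1 + 1)/(-3 + 7))*((5 + S) - 14))*T = (((1 + 1)/(-3 + 7))*((5 + 15) - 14))*22 = ((2/4)*(20 - 14))*22 = ((2*(¼))*6)*22 = ((½)*6)*22 = 3*22 = 66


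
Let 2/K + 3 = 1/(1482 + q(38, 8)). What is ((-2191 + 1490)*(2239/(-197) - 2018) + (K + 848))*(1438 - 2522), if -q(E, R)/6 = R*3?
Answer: -1219836310198924/790561 ≈ -1.5430e+9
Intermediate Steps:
q(E, R) = -18*R (q(E, R) = -6*R*3 = -18*R)
K = -2676/4013 (K = 2/(-3 + 1/(1482 - 18*8)) = 2/(-3 + 1/(1482 - 144)) = 2/(-3 + 1/1338) = 2/(-4013/1338) = 2*(-1338/4013) = -2676/4013 ≈ -0.66683)
((-2191 + 1490)*(2239/(-197) - 2018) + (K + 848))*(1438 - 2522) = ((-2191 + 1490)*(2239/(-197) - 2018) + (-2676/4013 + 848))*(1438 - 2522) = (-701*(2239*(-1/197) - 2018) + 3400348/4013)*(-1084) = (-701*(-2239/197 - 2018) + 3400348/4013)*(-1084) = (-701*(-399785/197) + 3400348/4013)*(-1084) = (280249285/197 + 3400348/4013)*(-1084) = (1125310249261/790561)*(-1084) = -1219836310198924/790561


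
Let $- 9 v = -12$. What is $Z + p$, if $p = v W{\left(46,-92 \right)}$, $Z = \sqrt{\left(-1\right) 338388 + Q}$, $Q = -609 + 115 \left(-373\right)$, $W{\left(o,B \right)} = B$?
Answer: $- \frac{368}{3} + 2 i \sqrt{95473} \approx -122.67 + 617.97 i$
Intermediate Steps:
$v = \frac{4}{3}$ ($v = \left(- \frac{1}{9}\right) \left(-12\right) = \frac{4}{3} \approx 1.3333$)
$Q = -43504$ ($Q = -609 - 42895 = -43504$)
$Z = 2 i \sqrt{95473}$ ($Z = \sqrt{\left(-1\right) 338388 - 43504} = \sqrt{-338388 - 43504} = \sqrt{-381892} = 2 i \sqrt{95473} \approx 617.97 i$)
$p = - \frac{368}{3}$ ($p = \frac{4}{3} \left(-92\right) = - \frac{368}{3} \approx -122.67$)
$Z + p = 2 i \sqrt{95473} - \frac{368}{3} = - \frac{368}{3} + 2 i \sqrt{95473}$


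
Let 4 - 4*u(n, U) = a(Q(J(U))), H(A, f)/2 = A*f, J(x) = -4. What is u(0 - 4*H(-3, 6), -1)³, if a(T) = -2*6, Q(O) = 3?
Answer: 64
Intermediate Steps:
H(A, f) = 2*A*f (H(A, f) = 2*(A*f) = 2*A*f)
a(T) = -12
u(n, U) = 4 (u(n, U) = 1 - ¼*(-12) = 1 + 3 = 4)
u(0 - 4*H(-3, 6), -1)³ = 4³ = 64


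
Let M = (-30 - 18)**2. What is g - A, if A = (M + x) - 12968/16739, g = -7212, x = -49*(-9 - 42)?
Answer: -201106117/16739 ≈ -12014.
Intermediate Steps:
x = 2499 (x = -49*(-51) = 2499)
M = 2304 (M = (-48)**2 = 2304)
A = 80384449/16739 (A = (2304 + 2499) - 12968/16739 = 4803 - 12968*1/16739 = 4803 - 12968/16739 = 80384449/16739 ≈ 4802.2)
g - A = -7212 - 1*80384449/16739 = -7212 - 80384449/16739 = -201106117/16739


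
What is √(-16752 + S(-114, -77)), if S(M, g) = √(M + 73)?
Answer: √(-16752 + I*√41) ≈ 0.025 + 129.43*I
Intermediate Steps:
S(M, g) = √(73 + M)
√(-16752 + S(-114, -77)) = √(-16752 + √(73 - 114)) = √(-16752 + √(-41)) = √(-16752 + I*√41)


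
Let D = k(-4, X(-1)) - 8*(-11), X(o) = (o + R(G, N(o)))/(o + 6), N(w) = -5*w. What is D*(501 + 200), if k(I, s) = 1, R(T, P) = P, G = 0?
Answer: 62389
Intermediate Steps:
X(o) = -4*o/(6 + o) (X(o) = (o - 5*o)/(o + 6) = (-4*o)/(6 + o) = -4*o/(6 + o))
D = 89 (D = 1 - 8*(-11) = 1 + 88 = 89)
D*(501 + 200) = 89*(501 + 200) = 89*701 = 62389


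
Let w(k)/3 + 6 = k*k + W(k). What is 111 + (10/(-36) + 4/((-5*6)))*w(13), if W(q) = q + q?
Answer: -1221/10 ≈ -122.10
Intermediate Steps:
W(q) = 2*q
w(k) = -18 + 3*k² + 6*k (w(k) = -18 + 3*(k*k + 2*k) = -18 + 3*(k² + 2*k) = -18 + (3*k² + 6*k) = -18 + 3*k² + 6*k)
111 + (10/(-36) + 4/((-5*6)))*w(13) = 111 + (10/(-36) + 4/((-5*6)))*(-18 + 3*13² + 6*13) = 111 + (10*(-1/36) + 4/(-30))*(-18 + 3*169 + 78) = 111 + (-5/18 + 4*(-1/30))*(-18 + 507 + 78) = 111 + (-5/18 - 2/15)*567 = 111 - 37/90*567 = 111 - 2331/10 = -1221/10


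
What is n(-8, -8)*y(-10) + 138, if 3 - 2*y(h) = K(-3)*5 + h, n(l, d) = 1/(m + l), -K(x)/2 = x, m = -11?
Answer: 5261/38 ≈ 138.45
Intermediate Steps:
K(x) = -2*x
n(l, d) = 1/(-11 + l)
y(h) = -27/2 - h/2 (y(h) = 3/2 - (-2*(-3)*5 + h)/2 = 3/2 - (6*5 + h)/2 = 3/2 - (30 + h)/2 = 3/2 + (-15 - h/2) = -27/2 - h/2)
n(-8, -8)*y(-10) + 138 = (-27/2 - 1/2*(-10))/(-11 - 8) + 138 = (-27/2 + 5)/(-19) + 138 = -1/19*(-17/2) + 138 = 17/38 + 138 = 5261/38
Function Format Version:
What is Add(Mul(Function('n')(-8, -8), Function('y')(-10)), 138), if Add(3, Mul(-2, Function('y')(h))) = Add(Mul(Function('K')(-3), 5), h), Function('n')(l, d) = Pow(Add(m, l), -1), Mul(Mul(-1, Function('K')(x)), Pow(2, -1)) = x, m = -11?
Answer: Rational(5261, 38) ≈ 138.45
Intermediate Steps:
Function('K')(x) = Mul(-2, x)
Function('n')(l, d) = Pow(Add(-11, l), -1)
Function('y')(h) = Add(Rational(-27, 2), Mul(Rational(-1, 2), h)) (Function('y')(h) = Add(Rational(3, 2), Mul(Rational(-1, 2), Add(Mul(Mul(-2, -3), 5), h))) = Add(Rational(3, 2), Mul(Rational(-1, 2), Add(Mul(6, 5), h))) = Add(Rational(3, 2), Mul(Rational(-1, 2), Add(30, h))) = Add(Rational(3, 2), Add(-15, Mul(Rational(-1, 2), h))) = Add(Rational(-27, 2), Mul(Rational(-1, 2), h)))
Add(Mul(Function('n')(-8, -8), Function('y')(-10)), 138) = Add(Mul(Pow(Add(-11, -8), -1), Add(Rational(-27, 2), Mul(Rational(-1, 2), -10))), 138) = Add(Mul(Pow(-19, -1), Add(Rational(-27, 2), 5)), 138) = Add(Mul(Rational(-1, 19), Rational(-17, 2)), 138) = Add(Rational(17, 38), 138) = Rational(5261, 38)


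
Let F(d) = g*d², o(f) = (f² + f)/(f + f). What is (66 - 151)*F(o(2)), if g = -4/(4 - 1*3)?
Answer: 765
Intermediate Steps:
o(f) = (f + f²)/(2*f) (o(f) = (f + f²)/((2*f)) = (f + f²)*(1/(2*f)) = (f + f²)/(2*f))
g = -4 (g = -4/(4 - 3) = -4/1 = -4*1 = -4)
F(d) = -4*d²
(66 - 151)*F(o(2)) = (66 - 151)*(-4*(½ + (½)*2)²) = -(-340)*(½ + 1)² = -(-340)*(3/2)² = -(-340)*9/4 = -85*(-9) = 765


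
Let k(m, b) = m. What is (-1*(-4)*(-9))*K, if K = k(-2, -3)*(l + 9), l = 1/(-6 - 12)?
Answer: 644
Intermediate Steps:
l = -1/18 (l = 1/(-18) = -1/18 ≈ -0.055556)
K = -161/9 (K = -2*(-1/18 + 9) = -2*161/18 = -161/9 ≈ -17.889)
(-1*(-4)*(-9))*K = (-1*(-4)*(-9))*(-161/9) = (4*(-9))*(-161/9) = -36*(-161/9) = 644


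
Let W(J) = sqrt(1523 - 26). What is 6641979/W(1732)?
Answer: 2213993*sqrt(1497)/499 ≈ 1.7167e+5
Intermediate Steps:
W(J) = sqrt(1497)
6641979/W(1732) = 6641979/(sqrt(1497)) = 6641979*(sqrt(1497)/1497) = 2213993*sqrt(1497)/499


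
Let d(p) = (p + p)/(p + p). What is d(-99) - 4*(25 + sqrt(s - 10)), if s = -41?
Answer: -99 - 4*I*sqrt(51) ≈ -99.0 - 28.566*I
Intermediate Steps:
d(p) = 1 (d(p) = (2*p)/((2*p)) = (2*p)*(1/(2*p)) = 1)
d(-99) - 4*(25 + sqrt(s - 10)) = 1 - 4*(25 + sqrt(-41 - 10)) = 1 - 4*(25 + sqrt(-51)) = 1 - 4*(25 + I*sqrt(51)) = 1 + (-100 - 4*I*sqrt(51)) = -99 - 4*I*sqrt(51)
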